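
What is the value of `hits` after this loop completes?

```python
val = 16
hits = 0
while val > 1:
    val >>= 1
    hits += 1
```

Count right shifts until 1
`hits` takes the values: 0 → 1 → 2 → 3 → 4

Answer: 4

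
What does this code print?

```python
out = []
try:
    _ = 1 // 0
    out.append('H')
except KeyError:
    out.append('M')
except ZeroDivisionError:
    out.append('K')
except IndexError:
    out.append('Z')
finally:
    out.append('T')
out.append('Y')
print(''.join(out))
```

Execution trace: 'K' (except ZeroDivisionError) → 'T' (finally) → 'Y' (after the try/except). Output: KTY

Answer: KTY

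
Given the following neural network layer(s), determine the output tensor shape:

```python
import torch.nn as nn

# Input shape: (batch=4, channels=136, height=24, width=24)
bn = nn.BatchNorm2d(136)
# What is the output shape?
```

Input: (4, 136, 24, 24) -> Output: (4, 136, 24, 24)

Answer: (4, 136, 24, 24)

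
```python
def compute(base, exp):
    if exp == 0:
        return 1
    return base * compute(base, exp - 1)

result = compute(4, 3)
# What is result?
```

compute(4, 3) = 4 * 4 * 4 = 64

Answer: 64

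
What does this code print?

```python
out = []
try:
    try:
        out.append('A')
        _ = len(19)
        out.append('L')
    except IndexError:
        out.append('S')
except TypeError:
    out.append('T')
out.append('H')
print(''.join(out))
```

Execution trace: 'A' (try body) → 'T' (outer except TypeError) → 'H' (after the try/except). Output: ATH

Answer: ATH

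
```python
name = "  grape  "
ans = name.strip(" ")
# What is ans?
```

Trace:
`name = "  grape  "` → name = '  grape  '
`ans = name.strip(" ")` → ans = 'grape'
So ans = 'grape'

Answer: 'grape'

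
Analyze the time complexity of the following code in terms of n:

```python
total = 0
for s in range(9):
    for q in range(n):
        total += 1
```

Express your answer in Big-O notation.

Each loop level contributes: 1 × n. Multiplying the contributions gives O(n).

Answer: O(n)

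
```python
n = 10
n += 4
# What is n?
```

Trace:
`n = 10` → n = 10
`n += 4` → n = 14
So n = 14

Answer: 14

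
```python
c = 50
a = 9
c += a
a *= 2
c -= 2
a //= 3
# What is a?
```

Trace:
`c = 50` → c = 50
`a = 9` → a = 9
`c += a` → c = 59
`a *= 2` → a = 18
`c -= 2` → c = 57
`a //= 3` → a = 6
So a = 6

Answer: 6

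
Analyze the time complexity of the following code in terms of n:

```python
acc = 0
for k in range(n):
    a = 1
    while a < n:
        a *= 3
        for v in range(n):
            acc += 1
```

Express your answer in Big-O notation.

Each loop level contributes: n × log n × n. Multiplying the contributions gives O(n^2 log n).

Answer: O(n^2 log n)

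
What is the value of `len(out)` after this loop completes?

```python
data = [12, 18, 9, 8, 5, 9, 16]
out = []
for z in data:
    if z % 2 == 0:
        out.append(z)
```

Count even numbers in [12, 18, 9, 8, 5, 9, 16]
`out` takes the values: [] → [12] → [12, 18] → [12, 18, 8] → [12, 18, 8, 16]
So `len(out)` = 4

Answer: 4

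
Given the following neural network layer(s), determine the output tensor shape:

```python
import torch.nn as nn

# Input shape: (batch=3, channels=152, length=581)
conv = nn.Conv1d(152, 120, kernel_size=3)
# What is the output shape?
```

Input: (3, 152, 581) -> Output: (3, 120, 579)

Answer: (3, 120, 579)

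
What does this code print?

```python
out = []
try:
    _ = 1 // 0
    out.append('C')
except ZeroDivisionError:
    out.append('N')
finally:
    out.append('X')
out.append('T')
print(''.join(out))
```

Execution trace: 'N' (except ZeroDivisionError) → 'X' (finally) → 'T' (after the try/except). Output: NXT

Answer: NXT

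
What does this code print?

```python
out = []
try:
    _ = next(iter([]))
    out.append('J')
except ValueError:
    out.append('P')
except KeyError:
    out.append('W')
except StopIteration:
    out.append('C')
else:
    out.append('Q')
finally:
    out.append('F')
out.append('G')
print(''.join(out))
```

Execution trace: 'C' (except StopIteration) → 'F' (finally) → 'G' (after the try/except). Output: CFG

Answer: CFG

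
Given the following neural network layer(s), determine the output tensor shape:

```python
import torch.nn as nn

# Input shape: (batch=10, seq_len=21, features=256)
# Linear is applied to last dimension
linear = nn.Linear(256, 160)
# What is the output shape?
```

Input: (10, 21, 256) -> Output: (10, 21, 160)

Answer: (10, 21, 160)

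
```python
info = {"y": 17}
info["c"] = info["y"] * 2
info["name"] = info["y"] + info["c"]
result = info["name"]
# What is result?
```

Trace:
`info = {"y": 17}` → info = {'y': 17}
`info["c"] = info["y"] * 2` → info = {'y': 17, 'c': 34}
`info["name"] = info["y"] + info["c"]` → info = {'y': 17, 'c': 34, 'name': 51}
`result = info["name"]` → result = 51
So result = 51

Answer: 51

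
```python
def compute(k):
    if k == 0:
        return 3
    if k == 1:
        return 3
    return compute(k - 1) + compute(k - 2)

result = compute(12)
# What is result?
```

Build up from base cases: compute(0)=3, compute(1)=3, compute(2)=6, compute(3)=9, compute(4)=15, compute(5)=24, compute(6)=39, ..., compute(12)=699

Answer: 699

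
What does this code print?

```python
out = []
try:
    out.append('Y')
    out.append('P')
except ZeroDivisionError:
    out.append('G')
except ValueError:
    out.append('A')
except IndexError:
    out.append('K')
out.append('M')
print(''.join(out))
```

Execution trace: 'Y' (try body) → 'P' (try body, no exception) → 'M' (after the try/except). Output: YPM

Answer: YPM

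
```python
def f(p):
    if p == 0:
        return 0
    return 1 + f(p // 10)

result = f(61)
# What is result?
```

Count of digits of 61: 2

Answer: 2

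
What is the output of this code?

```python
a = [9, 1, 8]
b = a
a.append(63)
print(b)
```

Key concept: basic list aliasing.
Step by step:
`a = [9, 1, 8]` → a = [9, 1, 8]
`b = a` → b = [9, 1, 8] (same object as a)
`a.append(63)` → a = [9, 1, 8, 63] (same object as b); b = [9, 1, 8, 63] (same object as a)
`print(b)` → prints [9, 1, 8, 63]

Answer: [9, 1, 8, 63]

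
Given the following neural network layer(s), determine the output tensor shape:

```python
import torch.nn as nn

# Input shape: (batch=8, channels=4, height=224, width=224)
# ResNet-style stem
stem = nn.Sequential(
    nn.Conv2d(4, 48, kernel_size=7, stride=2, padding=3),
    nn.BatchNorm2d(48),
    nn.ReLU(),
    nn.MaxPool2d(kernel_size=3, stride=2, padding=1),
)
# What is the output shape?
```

Input: (8, 4, 224, 224) -> after Conv2d 7x7 stride=2: (8, 48, 112, 112) -> Output: (8, 48, 56, 56)

Answer: (8, 48, 56, 56)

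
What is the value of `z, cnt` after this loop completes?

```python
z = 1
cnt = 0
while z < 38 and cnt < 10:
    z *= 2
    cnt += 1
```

Double until >= 38 or 10 iterations
`z, cnt` takes the values: (1, 0) → (2, 0) → (2, 1) → (4, 1) → (4, 2) → (8, 2) → (8, 3) → (16, 3) → (16, 4) → (32, 4) → (32, 5) → (64, 5) → (64, 6)

Answer: 64, 6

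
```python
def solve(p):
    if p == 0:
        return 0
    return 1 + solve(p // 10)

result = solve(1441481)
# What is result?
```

Count of digits of 1441481: 7

Answer: 7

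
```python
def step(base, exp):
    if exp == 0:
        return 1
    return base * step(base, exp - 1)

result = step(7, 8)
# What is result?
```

step(7, 8) = 7 * 7 * 7 * 7 * 7 * 7 * 7 * 7 = 5764801

Answer: 5764801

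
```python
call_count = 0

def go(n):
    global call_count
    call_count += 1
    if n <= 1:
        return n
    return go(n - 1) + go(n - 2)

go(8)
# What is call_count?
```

Calls(n) = 1 + Calls(n-1) + Calls(n-2); Calls(0)=Calls(1)=1. For n=8 this gives 67.

Answer: 67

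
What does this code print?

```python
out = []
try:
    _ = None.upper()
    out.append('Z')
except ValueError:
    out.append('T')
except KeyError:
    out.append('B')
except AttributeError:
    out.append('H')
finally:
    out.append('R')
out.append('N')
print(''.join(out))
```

Execution trace: 'H' (except AttributeError) → 'R' (finally) → 'N' (after the try/except). Output: HRN

Answer: HRN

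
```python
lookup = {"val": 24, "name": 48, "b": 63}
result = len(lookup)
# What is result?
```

Trace:
`lookup = {"val": 24, "name": 48, "b": 63}` → lookup = {'val': 24, 'name': 48, 'b': 63}
`result = len(lookup)` → result = 3
So result = 3

Answer: 3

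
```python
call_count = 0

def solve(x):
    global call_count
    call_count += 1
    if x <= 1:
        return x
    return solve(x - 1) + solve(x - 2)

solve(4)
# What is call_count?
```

Calls(x) = 1 + Calls(x-1) + Calls(x-2); Calls(0)=Calls(1)=1. For x=4 this gives 9.

Answer: 9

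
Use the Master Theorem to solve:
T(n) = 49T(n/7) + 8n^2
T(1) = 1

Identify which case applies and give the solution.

a=49, b=7, f(n)=8n^2. log_7(49) = 2. Since c=2 = 2, Case 2 applies: T(n) = Θ(n^log_b(a) · log n) = O(n^2 log n).

Answer: O(n^2 log n) - Case 2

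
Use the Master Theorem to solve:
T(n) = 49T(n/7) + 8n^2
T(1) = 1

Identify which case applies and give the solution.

a=49, b=7, f(n)=8n^2. log_7(49) = 2. Since c=2 = 2, Case 2 applies: T(n) = Θ(n^log_b(a) · log n) = O(n^2 log n).

Answer: O(n^2 log n) - Case 2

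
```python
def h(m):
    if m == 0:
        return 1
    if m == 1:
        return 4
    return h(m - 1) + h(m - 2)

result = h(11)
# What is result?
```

Build up from base cases: h(0)=1, h(1)=4, h(2)=5, h(3)=9, h(4)=14, h(5)=23, h(6)=37, ..., h(11)=411

Answer: 411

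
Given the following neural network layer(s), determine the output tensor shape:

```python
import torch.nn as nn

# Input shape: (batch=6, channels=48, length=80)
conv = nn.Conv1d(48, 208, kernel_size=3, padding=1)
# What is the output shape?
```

Input: (6, 48, 80) -> Output: (6, 208, 80)

Answer: (6, 208, 80)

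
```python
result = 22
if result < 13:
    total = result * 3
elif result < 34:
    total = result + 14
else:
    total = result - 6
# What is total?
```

Trace:
`result = 22` → result = 22
`if result < 13: ...` → result < 13 is False, result < 34 is True → total = 36
So total = 36

Answer: 36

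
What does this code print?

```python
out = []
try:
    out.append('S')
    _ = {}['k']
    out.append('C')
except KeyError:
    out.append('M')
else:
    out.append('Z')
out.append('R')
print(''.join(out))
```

Execution trace: 'S' (try body) → 'M' (except KeyError) → 'R' (after the try/except). Output: SMR

Answer: SMR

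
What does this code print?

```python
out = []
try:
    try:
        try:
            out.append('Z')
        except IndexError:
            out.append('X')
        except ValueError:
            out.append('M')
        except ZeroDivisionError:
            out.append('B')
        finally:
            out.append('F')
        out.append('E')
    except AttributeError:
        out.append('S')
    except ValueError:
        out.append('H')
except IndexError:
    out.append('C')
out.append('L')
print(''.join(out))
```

Execution trace: 'Z' (inner try body, no exception) → 'F' (inner finally) → 'E' (try body, no exception) → 'L' (after the try/except). Output: ZFEL

Answer: ZFEL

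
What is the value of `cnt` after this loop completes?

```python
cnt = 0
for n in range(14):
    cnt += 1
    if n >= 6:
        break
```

Loop breaks when n reaches 6, cnt is 7
`cnt` takes the values: 0 → 1 → 2 → 3 → 4 → 5 → 6 → 7

Answer: 7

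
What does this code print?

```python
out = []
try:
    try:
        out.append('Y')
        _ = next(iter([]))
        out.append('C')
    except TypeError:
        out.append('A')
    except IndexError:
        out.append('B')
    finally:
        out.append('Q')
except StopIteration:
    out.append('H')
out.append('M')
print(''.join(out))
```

Execution trace: 'Y' (inner try body) → 'Q' (inner finally) → 'H' (outer except StopIteration) → 'M' (after the try/except). Output: YQHM

Answer: YQHM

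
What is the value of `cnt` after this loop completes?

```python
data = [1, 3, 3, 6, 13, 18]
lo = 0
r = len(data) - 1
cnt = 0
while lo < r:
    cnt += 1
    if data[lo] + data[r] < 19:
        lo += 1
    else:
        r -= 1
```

Steps to find pair summing to 19
`cnt` takes the values: 0 → 1 → 2 → 3 → 4 → 5

Answer: 5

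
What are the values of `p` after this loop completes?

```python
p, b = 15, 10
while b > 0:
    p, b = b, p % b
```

GCD of 15 and 10
`p` takes the values: 15 → 10 → 5

Answer: 5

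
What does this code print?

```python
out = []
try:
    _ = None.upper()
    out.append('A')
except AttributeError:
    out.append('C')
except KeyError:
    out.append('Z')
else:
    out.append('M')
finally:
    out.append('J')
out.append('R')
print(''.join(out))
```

Execution trace: 'C' (except AttributeError) → 'J' (finally) → 'R' (after the try/except). Output: CJR

Answer: CJR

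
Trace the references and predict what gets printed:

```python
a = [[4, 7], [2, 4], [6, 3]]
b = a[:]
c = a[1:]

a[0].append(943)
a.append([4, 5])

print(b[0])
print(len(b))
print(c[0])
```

Key concept: slice with nested mutation.
Step by step:
`a = [[4, 7], [2, 4], [6, 3]]` → a = [[4, 7], [2, 4], [6, 3]]
`b = a[:]` → b = [[4, 7], [2, 4], [6, 3]]
`c = a[1:]` → c = [[2, 4], [6, 3]]
`a[0].append(943)` → a = [[4, 7, 943], [2, 4], [6, 3]]; b = [[4, 7, 943], [2, 4], [6, 3]]
`a.append([4, 5])` → a = [[4, 7, 943], [2, 4], [6, 3], [4, 5]]
`print(b[0])` → prints [4, 7, 943]
`print(len(b))` → prints 3
`print(c[0])` → prints [2, 4]

Answer:
[4, 7, 943]
3
[2, 4]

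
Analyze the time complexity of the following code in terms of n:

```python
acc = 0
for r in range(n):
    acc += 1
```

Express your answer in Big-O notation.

Each loop level contributes: n. Multiplying the contributions gives O(n).

Answer: O(n)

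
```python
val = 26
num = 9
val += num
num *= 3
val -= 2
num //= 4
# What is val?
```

Trace:
`val = 26` → val = 26
`num = 9` → num = 9
`val += num` → val = 35
`num *= 3` → num = 27
`val -= 2` → val = 33
`num //= 4` → num = 6
So val = 33

Answer: 33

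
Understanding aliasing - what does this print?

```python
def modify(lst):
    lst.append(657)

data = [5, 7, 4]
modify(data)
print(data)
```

Key concept: function modifies passed list.
Step by step:
`data = [5, 7, 4]` → data = [5, 7, 4]
`modify(data)` → data = [5, 7, 4, 657]
`print(data)` → prints [5, 7, 4, 657]

Answer: [5, 7, 4, 657]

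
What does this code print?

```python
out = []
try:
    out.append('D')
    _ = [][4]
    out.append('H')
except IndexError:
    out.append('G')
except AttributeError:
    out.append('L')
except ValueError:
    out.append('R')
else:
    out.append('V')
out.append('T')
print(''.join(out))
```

Execution trace: 'D' (try body) → 'G' (except IndexError) → 'T' (after the try/except). Output: DGT

Answer: DGT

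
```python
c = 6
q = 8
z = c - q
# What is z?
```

Trace:
`c = 6` → c = 6
`q = 8` → q = 8
`z = c - q` → z = -2
So z = -2

Answer: -2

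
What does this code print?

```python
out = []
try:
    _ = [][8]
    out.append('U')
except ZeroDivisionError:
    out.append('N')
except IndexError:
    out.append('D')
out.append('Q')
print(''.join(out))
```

Execution trace: 'D' (except IndexError) → 'Q' (after the try/except). Output: DQ

Answer: DQ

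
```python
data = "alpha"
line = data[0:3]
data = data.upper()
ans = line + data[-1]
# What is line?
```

Trace:
`data = "alpha"` → data = 'alpha'
`line = data[0:3]` → line = 'alp'
`data = data.upper()` → data = 'ALPHA'
`ans = line + data[-1]` → ans = 'alpA'
So line = 'alp'

Answer: 'alp'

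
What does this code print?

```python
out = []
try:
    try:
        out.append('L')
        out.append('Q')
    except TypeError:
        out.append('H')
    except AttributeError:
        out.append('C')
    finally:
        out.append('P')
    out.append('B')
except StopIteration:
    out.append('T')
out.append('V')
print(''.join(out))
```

Execution trace: 'L' (inner try body) → 'Q' (inner try body, no exception) → 'P' (inner finally) → 'B' (try body, no exception) → 'V' (after the try/except). Output: LQPBV

Answer: LQPBV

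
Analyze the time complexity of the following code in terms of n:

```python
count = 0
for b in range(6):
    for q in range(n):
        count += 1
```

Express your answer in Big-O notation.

Each loop level contributes: 1 × n. Multiplying the contributions gives O(n).

Answer: O(n)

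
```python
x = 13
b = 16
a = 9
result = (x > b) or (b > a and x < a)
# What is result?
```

Trace:
`x = 13` → x = 13
`b = 16` → b = 16
`a = 9` → a = 9
`result = (x > b) or (b > a and x < a)` → result = False
So result = False

Answer: False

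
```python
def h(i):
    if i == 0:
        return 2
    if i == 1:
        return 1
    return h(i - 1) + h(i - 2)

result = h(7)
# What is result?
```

Build up from base cases: h(0)=2, h(1)=1, h(2)=3, h(3)=4, h(4)=7, h(5)=11, h(6)=18, ..., h(7)=29

Answer: 29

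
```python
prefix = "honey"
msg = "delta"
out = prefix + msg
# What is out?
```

Trace:
`prefix = "honey"` → prefix = 'honey'
`msg = "delta"` → msg = 'delta'
`out = prefix + msg` → out = 'honeydelta'
So out = 'honeydelta'

Answer: 'honeydelta'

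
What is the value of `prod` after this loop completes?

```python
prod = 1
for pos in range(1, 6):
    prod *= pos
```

5! = 120
`prod` takes the values: 1 → 2 → 6 → 24 → 120

Answer: 120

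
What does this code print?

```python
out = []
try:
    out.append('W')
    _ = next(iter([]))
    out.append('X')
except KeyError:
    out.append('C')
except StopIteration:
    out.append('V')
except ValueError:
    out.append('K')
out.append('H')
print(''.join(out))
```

Execution trace: 'W' (try body) → 'V' (except StopIteration) → 'H' (after the try/except). Output: WVH

Answer: WVH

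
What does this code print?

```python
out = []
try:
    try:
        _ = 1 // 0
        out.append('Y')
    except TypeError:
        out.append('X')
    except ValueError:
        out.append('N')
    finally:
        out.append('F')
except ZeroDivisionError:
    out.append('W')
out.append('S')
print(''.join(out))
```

Execution trace: 'F' (finally) → 'W' (outer except ZeroDivisionError) → 'S' (after the try/except). Output: FWS

Answer: FWS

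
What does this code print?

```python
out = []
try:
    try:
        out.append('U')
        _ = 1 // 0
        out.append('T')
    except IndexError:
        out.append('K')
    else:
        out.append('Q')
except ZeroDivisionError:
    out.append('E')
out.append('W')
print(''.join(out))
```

Execution trace: 'U' (try body) → 'E' (outer except ZeroDivisionError) → 'W' (after the try/except). Output: UEW

Answer: UEW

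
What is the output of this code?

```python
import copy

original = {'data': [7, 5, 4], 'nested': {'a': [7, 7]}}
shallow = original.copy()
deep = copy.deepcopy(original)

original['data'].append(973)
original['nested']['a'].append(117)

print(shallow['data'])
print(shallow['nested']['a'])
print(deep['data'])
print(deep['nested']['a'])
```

Key concept: comparing shallow vs deep copy.
Step by step:
`original = {'data': [7, 5, 4], 'nested': {'a': [7, 7]}}` → original = {'data': [7, 5, 4], 'nested': {'a': [7, 7]}}
`shallow = original.copy()` → shallow = {'data': [7, 5, 4], 'nested': {'a': [7, 7]}}
`deep = copy.deepcopy(original)` → deep = {'data': [7, 5, 4], 'nested': {'a': [7, 7]}}
`original['data'].append(973)` → original = {'data': [7, 5, 4, 973], 'nested': {'a': [7, 7]}}; shallow = {'data': [7, 5, 4, 973], 'nested': {'a': [7, 7]}}
`original['nested']['a'].append(117)` → original = {'data': [7, 5, 4, 973], 'nested': {'a': [7, 7, 117]}}; shallow = {'data': [7, 5, 4, 973], 'nested': {'a': [7, 7, 117]}}
`print(shallow['data'])` → prints [7, 5, 4, 973]
`print(shallow['nested']['a'])` → prints [7, 7, 117]
`print(deep['data'])` → prints [7, 5, 4]
`print(deep['nested']['a'])` → prints [7, 7]

Answer:
[7, 5, 4, 973]
[7, 7, 117]
[7, 5, 4]
[7, 7]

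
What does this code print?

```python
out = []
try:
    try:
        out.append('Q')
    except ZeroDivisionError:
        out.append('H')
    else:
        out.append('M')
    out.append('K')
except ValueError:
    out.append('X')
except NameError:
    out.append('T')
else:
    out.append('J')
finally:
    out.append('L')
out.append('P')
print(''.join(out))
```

Execution trace: 'Q' (inner try body, no exception) → 'M' (inner else) → 'K' (try body, no exception) → 'J' (else) → 'L' (finally) → 'P' (after the try/except). Output: QMKJLP

Answer: QMKJLP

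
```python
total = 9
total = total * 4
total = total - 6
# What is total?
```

Trace:
`total = 9` → total = 9
`total = total * 4` → total = 36
`total = total - 6` → total = 30
So total = 30

Answer: 30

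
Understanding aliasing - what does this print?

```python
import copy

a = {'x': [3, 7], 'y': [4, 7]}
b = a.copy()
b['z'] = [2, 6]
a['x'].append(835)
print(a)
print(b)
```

Key concept: shallow copy of dict with mutable values.
Step by step:
`a = {'x': [3, 7], 'y': [4, 7]}` → a = {'x': [3, 7], 'y': [4, 7]}
`b = a.copy()` → b = {'x': [3, 7], 'y': [4, 7]}
`b['z'] = [2, 6]` → b = {'x': [3, 7], 'y': [4, 7], 'z': [2, 6]}
`a['x'].append(835)` → a = {'x': [3, 7, 835], 'y': [4, 7]}; b = {'x': [3, 7, 835], 'y': [4, 7], 'z': [2, 6]}
`print(a)` → prints {'x': [3, 7, 835], 'y': [4, 7]}
`print(b)` → prints {'x': [3, 7, 835], 'y': [4, 7], 'z': [2, 6]}

Answer:
{'x': [3, 7, 835], 'y': [4, 7]}
{'x': [3, 7, 835], 'y': [4, 7], 'z': [2, 6]}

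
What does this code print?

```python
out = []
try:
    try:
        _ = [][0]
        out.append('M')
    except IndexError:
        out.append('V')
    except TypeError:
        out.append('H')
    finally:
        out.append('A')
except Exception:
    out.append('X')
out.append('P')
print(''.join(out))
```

Execution trace: 'V' (inner except IndexError) → 'A' (inner finally) → 'P' (after the try/except). Output: VAP

Answer: VAP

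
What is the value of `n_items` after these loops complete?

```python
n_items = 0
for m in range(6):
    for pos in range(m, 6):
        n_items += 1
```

Upper triangle: 6 + 5 + ... + 1
`n_items` takes the values: 0 → 1 → 2 → 3 → 4 → 5 → 6 → 7 → 8 → 9 → 10 → 11 → 12 → 13 → 14 → 15 → 16 → 17 → 18 → 19 → 20 → 21

Answer: 21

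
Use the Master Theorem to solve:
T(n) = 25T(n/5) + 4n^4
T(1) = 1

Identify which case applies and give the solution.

a=25, b=5, f(n)=4n^4. log_5(25) = 2. Since c=4 > 2 and the regularity condition holds (25(n/5)^4 = (25/5^4)n^4 with 25/5^4 < 1), Case 3 applies: T(n) = Θ(f(n)) = O(n^4).

Answer: O(n^4) - Case 3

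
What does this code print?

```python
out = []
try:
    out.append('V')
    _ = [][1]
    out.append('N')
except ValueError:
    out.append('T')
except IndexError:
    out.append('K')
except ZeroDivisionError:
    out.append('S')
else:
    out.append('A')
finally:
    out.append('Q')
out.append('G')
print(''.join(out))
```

Execution trace: 'V' (try body) → 'K' (except IndexError) → 'Q' (finally) → 'G' (after the try/except). Output: VKQG

Answer: VKQG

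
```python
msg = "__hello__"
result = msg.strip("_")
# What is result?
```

Trace:
`msg = "__hello__"` → msg = '__hello__'
`result = msg.strip("_")` → result = 'hello'
So result = 'hello'

Answer: 'hello'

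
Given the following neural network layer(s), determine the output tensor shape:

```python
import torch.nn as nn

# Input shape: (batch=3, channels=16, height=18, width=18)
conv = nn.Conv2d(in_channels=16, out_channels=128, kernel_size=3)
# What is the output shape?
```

Input: (3, 16, 18, 18) -> Output: (3, 128, 16, 16)

Answer: (3, 128, 16, 16)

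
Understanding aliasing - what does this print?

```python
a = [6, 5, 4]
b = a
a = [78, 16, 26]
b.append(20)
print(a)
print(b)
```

Key concept: rebinding vs mutation: a is rebound to a new list, b still points at the original.
Step by step:
`a = [6, 5, 4]` → a = [6, 5, 4]
`b = a` → b = [6, 5, 4] (same object as a)
`a = [78, 16, 26]` → a = [78, 16, 26]
`b.append(20)` → b = [6, 5, 4, 20]
`print(a)` → prints [78, 16, 26]
`print(b)` → prints [6, 5, 4, 20]

Answer:
[78, 16, 26]
[6, 5, 4, 20]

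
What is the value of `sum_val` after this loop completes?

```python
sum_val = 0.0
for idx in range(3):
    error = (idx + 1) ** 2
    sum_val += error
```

Sum of squared losses 1² + 2² + ... + 3²
`sum_val` takes the values: 0.0 → 1.0 → 5.0 → 14.0

Answer: 14.0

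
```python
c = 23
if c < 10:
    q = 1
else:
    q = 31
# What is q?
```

Trace:
`c = 23` → c = 23
`if c < 10: ...` → c < 10 is False, take else branch → q = 31
So q = 31

Answer: 31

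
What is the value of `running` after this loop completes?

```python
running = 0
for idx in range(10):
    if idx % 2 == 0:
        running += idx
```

Sum of even numbers 0 to 9
`running` takes the values: 0 → 2 → 6 → 12 → 20

Answer: 20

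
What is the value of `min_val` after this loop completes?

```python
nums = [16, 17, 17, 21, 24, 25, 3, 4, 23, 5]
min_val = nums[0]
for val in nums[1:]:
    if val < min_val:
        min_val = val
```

Minimum of [16, 17, 17, 21, 24, 25, 3, 4, 23, 5]
`min_val` takes the values: 16 → 3

Answer: 3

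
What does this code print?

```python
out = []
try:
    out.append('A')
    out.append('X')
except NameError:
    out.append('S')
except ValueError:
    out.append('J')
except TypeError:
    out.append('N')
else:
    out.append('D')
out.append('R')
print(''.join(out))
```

Execution trace: 'A' (try body) → 'X' (try body, no exception) → 'D' (else) → 'R' (after the try/except). Output: AXDR

Answer: AXDR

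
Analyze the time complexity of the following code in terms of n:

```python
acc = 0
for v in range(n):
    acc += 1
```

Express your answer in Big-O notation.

Each loop level contributes: n. Multiplying the contributions gives O(n).

Answer: O(n)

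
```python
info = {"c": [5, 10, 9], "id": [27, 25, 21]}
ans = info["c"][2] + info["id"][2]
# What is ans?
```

Trace:
`info = {"c": [5, 10, 9], "id": [27, 25, 21]}` → info = {'c': [5, 10, 9], 'id': [27, 25, 21]}
`ans = info["c"][2] + info["id"][2]` → ans = 30
So ans = 30

Answer: 30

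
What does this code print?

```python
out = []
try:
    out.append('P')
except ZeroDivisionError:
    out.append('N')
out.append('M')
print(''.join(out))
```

Execution trace: 'P' (try body, no exception) → 'M' (after the try/except). Output: PM

Answer: PM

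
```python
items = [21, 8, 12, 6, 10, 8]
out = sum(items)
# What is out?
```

Trace:
`items = [21, 8, 12, 6, 10, 8]` → items = [21, 8, 12, 6, 10, 8]
`out = sum(items)` → out = 65
So out = 65

Answer: 65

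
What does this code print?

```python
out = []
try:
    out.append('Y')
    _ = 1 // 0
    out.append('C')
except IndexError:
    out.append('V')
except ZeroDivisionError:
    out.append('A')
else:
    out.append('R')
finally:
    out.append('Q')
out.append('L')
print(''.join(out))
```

Execution trace: 'Y' (try body) → 'A' (except ZeroDivisionError) → 'Q' (finally) → 'L' (after the try/except). Output: YAQL

Answer: YAQL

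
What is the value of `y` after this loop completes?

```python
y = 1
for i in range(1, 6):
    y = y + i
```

Start at 1, add 1 through 5
`y` takes the values: 1 → 2 → 4 → 7 → 11 → 16

Answer: 16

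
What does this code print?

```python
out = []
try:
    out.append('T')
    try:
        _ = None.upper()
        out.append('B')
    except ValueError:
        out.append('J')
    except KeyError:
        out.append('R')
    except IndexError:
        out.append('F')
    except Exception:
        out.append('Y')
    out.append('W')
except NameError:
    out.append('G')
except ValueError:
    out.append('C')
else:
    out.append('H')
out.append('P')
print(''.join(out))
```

Execution trace: 'T' (try body) → 'Y' (inner except Exception) → 'W' (try body, no exception) → 'H' (else) → 'P' (after the try/except). Output: TYWHP

Answer: TYWHP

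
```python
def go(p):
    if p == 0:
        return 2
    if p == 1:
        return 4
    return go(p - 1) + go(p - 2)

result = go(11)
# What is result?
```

Build up from base cases: go(0)=2, go(1)=4, go(2)=6, go(3)=10, go(4)=16, go(5)=26, go(6)=42, ..., go(11)=466

Answer: 466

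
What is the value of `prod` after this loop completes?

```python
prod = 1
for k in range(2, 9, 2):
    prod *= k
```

Product of even numbers 2 to 8
`prod` takes the values: 1 → 2 → 8 → 48 → 384

Answer: 384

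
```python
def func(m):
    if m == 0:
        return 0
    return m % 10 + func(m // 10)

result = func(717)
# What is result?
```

Sum of digits of 717: 7 + 1 + 7 = 15

Answer: 15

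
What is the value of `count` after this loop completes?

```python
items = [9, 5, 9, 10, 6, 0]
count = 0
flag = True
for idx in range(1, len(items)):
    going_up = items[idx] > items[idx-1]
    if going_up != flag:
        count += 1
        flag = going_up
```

Count direction changes in [9, 5, 9, 10, 6, 0]
`count` takes the values: 0 → 1 → 2 → 3

Answer: 3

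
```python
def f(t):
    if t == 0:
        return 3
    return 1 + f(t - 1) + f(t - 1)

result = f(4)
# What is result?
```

f(t) = 1 + 2·f(t-1), f(0)=3. Closed form: (3+1)·2^4 - 1 = 63.

Answer: 63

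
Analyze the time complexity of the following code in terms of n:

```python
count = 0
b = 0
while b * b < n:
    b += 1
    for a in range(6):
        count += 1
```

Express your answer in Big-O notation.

Each loop level contributes: √n × 1. Multiplying the contributions gives O(√n).

Answer: O(√n)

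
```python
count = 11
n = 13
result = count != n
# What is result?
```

Trace:
`count = 11` → count = 11
`n = 13` → n = 13
`result = count != n` → result = True
So result = True

Answer: True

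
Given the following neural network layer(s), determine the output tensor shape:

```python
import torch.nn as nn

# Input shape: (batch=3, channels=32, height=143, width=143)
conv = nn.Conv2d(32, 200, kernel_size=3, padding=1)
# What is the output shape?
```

Input: (3, 32, 143, 143) -> Output: (3, 200, 143, 143)

Answer: (3, 200, 143, 143)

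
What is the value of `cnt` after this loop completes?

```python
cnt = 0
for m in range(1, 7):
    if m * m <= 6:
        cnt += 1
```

Count numbers where m² ≤ 6
`cnt` takes the values: 0 → 1 → 2

Answer: 2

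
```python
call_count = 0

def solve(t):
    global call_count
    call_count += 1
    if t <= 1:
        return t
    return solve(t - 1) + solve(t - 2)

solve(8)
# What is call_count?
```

Calls(t) = 1 + Calls(t-1) + Calls(t-2); Calls(0)=Calls(1)=1. For t=8 this gives 67.

Answer: 67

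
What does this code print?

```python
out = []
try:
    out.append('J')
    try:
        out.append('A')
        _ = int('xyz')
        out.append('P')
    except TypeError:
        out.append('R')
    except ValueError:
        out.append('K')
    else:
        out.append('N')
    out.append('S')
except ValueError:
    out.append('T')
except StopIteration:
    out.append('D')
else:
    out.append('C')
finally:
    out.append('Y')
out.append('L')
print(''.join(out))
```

Execution trace: 'J' (try body) → 'A' (inner try body) → 'K' (inner except ValueError) → 'S' (try body, no exception) → 'C' (else) → 'Y' (finally) → 'L' (after the try/except). Output: JAKSCYL

Answer: JAKSCYL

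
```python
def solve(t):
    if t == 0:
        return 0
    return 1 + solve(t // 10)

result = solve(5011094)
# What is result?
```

Count of digits of 5011094: 7

Answer: 7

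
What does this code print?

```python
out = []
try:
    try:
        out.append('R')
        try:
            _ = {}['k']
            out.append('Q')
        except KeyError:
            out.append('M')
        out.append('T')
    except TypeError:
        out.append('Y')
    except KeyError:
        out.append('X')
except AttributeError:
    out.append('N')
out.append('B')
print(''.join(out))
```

Execution trace: 'R' (try body) → 'M' (inner except KeyError) → 'T' (try body, no exception) → 'B' (after the try/except). Output: RMTB

Answer: RMTB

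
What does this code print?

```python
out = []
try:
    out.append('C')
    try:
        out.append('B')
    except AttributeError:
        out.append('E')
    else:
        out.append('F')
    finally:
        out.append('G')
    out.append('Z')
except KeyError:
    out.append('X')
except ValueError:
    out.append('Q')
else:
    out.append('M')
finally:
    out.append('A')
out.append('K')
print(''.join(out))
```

Execution trace: 'C' (try body) → 'B' (inner try body, no exception) → 'F' (inner else) → 'G' (inner finally) → 'Z' (try body, no exception) → 'M' (else) → 'A' (finally) → 'K' (after the try/except). Output: CBFGZMAK

Answer: CBFGZMAK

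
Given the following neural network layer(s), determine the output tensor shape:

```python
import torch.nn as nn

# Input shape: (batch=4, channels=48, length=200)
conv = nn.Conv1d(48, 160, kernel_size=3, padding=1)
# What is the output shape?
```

Input: (4, 48, 200) -> Output: (4, 160, 200)

Answer: (4, 160, 200)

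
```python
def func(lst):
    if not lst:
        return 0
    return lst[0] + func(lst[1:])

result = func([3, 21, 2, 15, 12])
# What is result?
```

3 + 21 + 2 + 15 + 12 + 0 = 53

Answer: 53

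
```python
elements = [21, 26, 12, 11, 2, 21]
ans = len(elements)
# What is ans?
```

Trace:
`elements = [21, 26, 12, 11, 2, 21]` → elements = [21, 26, 12, 11, 2, 21]
`ans = len(elements)` → ans = 6
So ans = 6

Answer: 6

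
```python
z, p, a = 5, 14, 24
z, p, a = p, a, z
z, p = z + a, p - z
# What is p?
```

Trace:
`z, p, a = 5, 14, 24` → z = 5; p = 14; a = 24
`z, p, a = p, a, z` → z = 14; p = 24; a = 5
`z, p = z + a, p - z` → z = 19; p = 10
So p = 10

Answer: 10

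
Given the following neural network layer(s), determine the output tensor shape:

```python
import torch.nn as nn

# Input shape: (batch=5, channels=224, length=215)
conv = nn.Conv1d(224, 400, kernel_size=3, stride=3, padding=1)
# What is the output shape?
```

Input: (5, 224, 215) -> Output: (5, 400, 72)

Answer: (5, 400, 72)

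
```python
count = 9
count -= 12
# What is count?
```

Trace:
`count = 9` → count = 9
`count -= 12` → count = -3
So count = -3

Answer: -3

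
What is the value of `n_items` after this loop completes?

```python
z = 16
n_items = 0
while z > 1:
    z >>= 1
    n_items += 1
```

Count right shifts until 1
`n_items` takes the values: 0 → 1 → 2 → 3 → 4

Answer: 4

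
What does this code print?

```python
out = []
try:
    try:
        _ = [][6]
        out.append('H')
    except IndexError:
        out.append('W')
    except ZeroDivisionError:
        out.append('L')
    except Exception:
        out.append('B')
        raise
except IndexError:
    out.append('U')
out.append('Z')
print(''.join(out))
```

Execution trace: 'W' (inner except IndexError) → 'Z' (after the try/except). Output: WZ

Answer: WZ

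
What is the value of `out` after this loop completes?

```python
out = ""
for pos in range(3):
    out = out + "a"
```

Repeat 'a' 3 times
`out` takes the values: "" → "a" → "aa" → "aaa"

Answer: "aaa"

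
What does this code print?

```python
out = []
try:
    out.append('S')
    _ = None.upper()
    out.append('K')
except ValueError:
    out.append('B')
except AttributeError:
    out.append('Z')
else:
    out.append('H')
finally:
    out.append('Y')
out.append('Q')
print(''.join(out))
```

Execution trace: 'S' (try body) → 'Z' (except AttributeError) → 'Y' (finally) → 'Q' (after the try/except). Output: SZYQ

Answer: SZYQ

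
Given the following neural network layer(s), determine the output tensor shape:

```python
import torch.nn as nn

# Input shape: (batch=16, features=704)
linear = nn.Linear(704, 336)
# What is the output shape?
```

Input: (16, 704) -> Output: (16, 336)

Answer: (16, 336)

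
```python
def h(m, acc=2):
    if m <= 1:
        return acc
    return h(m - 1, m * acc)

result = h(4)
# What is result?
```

Accumulator trace (n, acc): (4, 2) -> (3, 8) -> (2, 24) -> (1, 48) -> return 48

Answer: 48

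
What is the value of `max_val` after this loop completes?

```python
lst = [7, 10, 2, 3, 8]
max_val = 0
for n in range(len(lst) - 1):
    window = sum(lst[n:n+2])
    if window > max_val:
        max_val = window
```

Max sum of 2-element window in [7, 10, 2, 3, 8]
`max_val` takes the values: 0 → 17

Answer: 17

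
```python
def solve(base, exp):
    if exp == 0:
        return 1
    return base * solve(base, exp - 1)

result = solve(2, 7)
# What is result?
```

solve(2, 7) = 2 * 2 * 2 * 2 * 2 * 2 * 2 = 128

Answer: 128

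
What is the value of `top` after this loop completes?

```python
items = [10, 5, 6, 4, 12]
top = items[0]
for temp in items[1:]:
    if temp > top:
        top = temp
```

Maximum of [10, 5, 6, 4, 12]
`top` takes the values: 10 → 12

Answer: 12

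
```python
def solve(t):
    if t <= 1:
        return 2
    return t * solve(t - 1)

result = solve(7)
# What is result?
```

solve(7) = 7 * 6 * 5 * 4 * 3 * 2 * 2 = 10080

Answer: 10080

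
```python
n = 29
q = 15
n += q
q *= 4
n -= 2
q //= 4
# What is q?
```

Trace:
`n = 29` → n = 29
`q = 15` → q = 15
`n += q` → n = 44
`q *= 4` → q = 60
`n -= 2` → n = 42
`q //= 4` → q = 15
So q = 15

Answer: 15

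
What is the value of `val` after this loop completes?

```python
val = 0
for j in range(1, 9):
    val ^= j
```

XOR of 1 to 8
`val` takes the values: 0 → 1 → 3 → 0 → 4 → 1 → 7 → 0 → 8

Answer: 8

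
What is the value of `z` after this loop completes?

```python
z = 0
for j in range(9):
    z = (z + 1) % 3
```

Increment mod 3, 9 times = 0
`z` takes the values: 0 → 1 → 2 → 0 → 1 → 2 → 0 → 1 → 2 → 0

Answer: 0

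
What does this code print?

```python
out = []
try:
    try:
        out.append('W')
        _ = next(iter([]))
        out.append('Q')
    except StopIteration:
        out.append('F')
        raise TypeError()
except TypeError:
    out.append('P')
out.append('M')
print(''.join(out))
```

Execution trace: 'W' (inner try body) → 'F' (inner except StopIteration) → 'P' (outer except TypeError) → 'M' (after the try/except). Output: WFPM

Answer: WFPM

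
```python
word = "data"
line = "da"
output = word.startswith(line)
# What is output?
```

Trace:
`word = "data"` → word = 'data'
`line = "da"` → line = 'da'
`output = word.startswith(line)` → output = True
So output = True

Answer: True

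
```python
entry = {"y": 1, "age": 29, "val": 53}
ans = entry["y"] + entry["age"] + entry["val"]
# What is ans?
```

Trace:
`entry = {"y": 1, "age": 29, "val": 53}` → entry = {'y': 1, 'age': 29, 'val': 53}
`ans = entry["y"] + entry["age"] + entry["val"]` → ans = 83
So ans = 83

Answer: 83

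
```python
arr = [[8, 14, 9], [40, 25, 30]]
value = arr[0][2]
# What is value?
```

Trace:
`arr = [[8, 14, 9], [40, 25, 30]]` → arr = [[8, 14, 9], [40, 25, 30]]
`value = arr[0][2]` → value = 9
So value = 9

Answer: 9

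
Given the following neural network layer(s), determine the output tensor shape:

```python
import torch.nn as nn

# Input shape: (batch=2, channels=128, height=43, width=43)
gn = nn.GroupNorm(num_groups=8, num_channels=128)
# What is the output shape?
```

Input: (2, 128, 43, 43) -> Output: (2, 128, 43, 43)

Answer: (2, 128, 43, 43)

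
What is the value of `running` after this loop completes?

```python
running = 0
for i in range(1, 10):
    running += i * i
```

Sum of squares 1² to 9² = 285
`running` takes the values: 0 → 1 → 5 → 14 → 30 → 55 → 91 → 140 → 204 → 285

Answer: 285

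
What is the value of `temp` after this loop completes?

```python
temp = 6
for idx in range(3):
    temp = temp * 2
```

Multiply by 2, 3 times: 6 * 2^3 = 48
`temp` takes the values: 6 → 12 → 24 → 48

Answer: 48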